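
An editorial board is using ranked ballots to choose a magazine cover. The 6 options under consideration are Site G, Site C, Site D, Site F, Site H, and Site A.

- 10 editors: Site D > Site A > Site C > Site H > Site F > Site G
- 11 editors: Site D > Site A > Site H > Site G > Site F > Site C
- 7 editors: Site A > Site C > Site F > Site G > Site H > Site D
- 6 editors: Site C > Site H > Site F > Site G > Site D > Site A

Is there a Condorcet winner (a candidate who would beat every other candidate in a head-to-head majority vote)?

Yes

Head-to-head results (34 voters total):
Site G vs Site C: Site C wins 23–11.
Site G vs Site D: Site D wins 21–13.
Site G vs Site F: Site F wins 23–11.
Site G vs Site H: Site H wins 27–7.
Site G vs Site A: Site A wins 28–6.
Site C vs Site D: Site D wins 21–13.
Site C vs Site F: Site C wins 23–11.
Site C vs Site H: Site C wins 23–11.
Site C vs Site A: Site A wins 28–6.
Site D vs Site F: Site D wins 21–13.
Site D vs Site H: Site D wins 21–13.
Site D vs Site A: Site D wins 27–7.
Site F vs Site H: Site H wins 27–7.
Site F vs Site A: Site A wins 28–6.
Site H vs Site A: Site A wins 28–6.
Site D beats each rival — Site G (21–13), Site C (21–13), Site F (21–13), Site H (21–13), Site A (27–7) — so Site D is the Condorcet winner.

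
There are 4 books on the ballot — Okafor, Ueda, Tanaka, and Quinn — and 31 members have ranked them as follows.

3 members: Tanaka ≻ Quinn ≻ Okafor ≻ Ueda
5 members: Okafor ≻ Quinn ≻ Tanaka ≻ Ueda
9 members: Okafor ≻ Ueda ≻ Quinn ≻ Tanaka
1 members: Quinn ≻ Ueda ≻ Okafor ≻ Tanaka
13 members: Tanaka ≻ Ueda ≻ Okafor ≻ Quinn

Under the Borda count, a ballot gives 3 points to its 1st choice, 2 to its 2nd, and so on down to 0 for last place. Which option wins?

Borda scores:
  Okafor: 3·1 + 5·3 + 9·3 + 1 + 13·1 = 59
  Ueda: 3·0 + 5·0 + 9·2 + 2 + 13·2 = 46
  Tanaka: 3·3 + 5·1 + 9·0 + 0 + 13·3 = 53
  Quinn: 3·2 + 5·2 + 9·1 + 3 + 13·0 = 28
Okafor has the highest total.

Okafor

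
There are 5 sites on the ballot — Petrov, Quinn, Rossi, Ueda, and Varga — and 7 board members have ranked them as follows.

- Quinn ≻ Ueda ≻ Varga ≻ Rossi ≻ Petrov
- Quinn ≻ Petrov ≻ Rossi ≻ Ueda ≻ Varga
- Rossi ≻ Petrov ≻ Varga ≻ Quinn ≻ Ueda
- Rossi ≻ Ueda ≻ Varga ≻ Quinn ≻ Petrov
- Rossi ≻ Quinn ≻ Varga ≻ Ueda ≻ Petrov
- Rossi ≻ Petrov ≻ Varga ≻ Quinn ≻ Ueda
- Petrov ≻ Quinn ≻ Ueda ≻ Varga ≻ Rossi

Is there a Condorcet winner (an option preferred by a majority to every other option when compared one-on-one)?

Head-to-head results (7 voters total):
Petrov vs Quinn: Quinn wins 4–3.
Petrov vs Rossi: Rossi wins 5–2.
Petrov vs Ueda: Petrov wins 4–3.
Petrov vs Varga: Petrov wins 4–3.
Quinn vs Rossi: Rossi wins 4–3.
Quinn vs Ueda: Quinn wins 6–1.
Quinn vs Varga: Quinn wins 4–3.
Rossi vs Ueda: Rossi wins 5–2.
Rossi vs Varga: Rossi wins 5–2.
Ueda vs Varga: Ueda wins 4–3.
Rossi beats each rival — Petrov (5–2), Quinn (4–3), Ueda (5–2), Varga (5–2) — so Rossi is the Condorcet winner.

Yes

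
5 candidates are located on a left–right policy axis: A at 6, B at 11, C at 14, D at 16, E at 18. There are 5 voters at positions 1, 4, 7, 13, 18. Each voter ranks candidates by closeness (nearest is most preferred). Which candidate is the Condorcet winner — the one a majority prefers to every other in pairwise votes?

A

With single-peaked preferences on a line, the Condorcet winner is the candidate closest to the median voter.
The median voter (position 7) is closest to A at 6.
Check: A vs E — voters closer to A: 3 of 5.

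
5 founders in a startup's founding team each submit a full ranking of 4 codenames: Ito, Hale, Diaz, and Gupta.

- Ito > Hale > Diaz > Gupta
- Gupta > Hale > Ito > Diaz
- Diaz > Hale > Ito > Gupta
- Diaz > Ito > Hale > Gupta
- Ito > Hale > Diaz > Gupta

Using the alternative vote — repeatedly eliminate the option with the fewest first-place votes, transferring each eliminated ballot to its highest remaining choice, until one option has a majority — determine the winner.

Round 1: Ito 2, Diaz 2, Gupta 1, Hale 0. Hale has the fewest and is eliminated.
Round 2: Ito 2, Diaz 2, Gupta 1. Gupta has the fewest and is eliminated.
Round 3: Ito 3, Diaz 2. Ito has a majority.

Ito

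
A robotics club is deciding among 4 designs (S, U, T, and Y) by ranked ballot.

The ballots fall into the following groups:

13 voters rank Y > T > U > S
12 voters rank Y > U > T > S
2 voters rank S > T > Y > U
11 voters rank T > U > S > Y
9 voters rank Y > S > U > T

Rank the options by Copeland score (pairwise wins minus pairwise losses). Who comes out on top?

Y

Pairwise results:
  S vs U: U wins 36–11.
  S vs T: T wins 36–11.
  S vs Y: Y wins 34–13.
  U vs T: T wins 26–21.
  U vs Y: Y wins 36–11.
  T vs Y: Y wins 34–13.
Copeland scores (wins − losses):
  S: 0 − 3 = -3
  U: 1 − 2 = -1
  T: 2 − 1 = 1
  Y: 3 − 0 = 3
Y has the best Copeland score.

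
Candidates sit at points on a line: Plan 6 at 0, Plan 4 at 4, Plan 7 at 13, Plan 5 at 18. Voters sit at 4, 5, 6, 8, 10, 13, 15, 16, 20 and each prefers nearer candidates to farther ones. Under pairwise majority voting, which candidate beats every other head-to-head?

Plan 7

With single-peaked preferences on a line, the Condorcet winner is the candidate closest to the median voter.
The median voter (position 10) is closest to Plan 7 at 13.
Check: Plan 7 vs Plan 6 — voters closer to Plan 7: 6 of 9.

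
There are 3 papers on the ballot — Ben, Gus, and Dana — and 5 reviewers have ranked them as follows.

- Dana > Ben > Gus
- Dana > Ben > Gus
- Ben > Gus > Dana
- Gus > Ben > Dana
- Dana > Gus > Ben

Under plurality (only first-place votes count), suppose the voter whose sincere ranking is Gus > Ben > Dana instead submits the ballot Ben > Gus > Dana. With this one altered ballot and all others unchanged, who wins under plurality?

Dana

First-place totals with the altered ballot: Ben 2, Gus 0, Dana 3.
The winner is unchanged: still Dana.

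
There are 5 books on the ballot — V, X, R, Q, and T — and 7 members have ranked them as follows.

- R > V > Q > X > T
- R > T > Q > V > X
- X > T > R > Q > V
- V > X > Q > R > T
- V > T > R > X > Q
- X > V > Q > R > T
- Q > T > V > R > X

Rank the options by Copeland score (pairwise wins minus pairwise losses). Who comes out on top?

V

Pairwise results:
  V vs X: V wins 5–2.
  V vs R: V wins 4–3.
  V vs Q: V wins 4–3.
  V vs T: V wins 4–3.
  X vs R: R wins 4–3.
  X vs Q: X wins 4–3.
  X vs T: X wins 4–3.
  R vs Q: R wins 4–3.
  R vs T: R wins 4–3.
  Q vs T: Q wins 4–3.
Copeland scores (wins − losses):
  V: 4 − 0 = 4
  X: 2 − 2 = 0
  R: 3 − 1 = 2
  Q: 1 − 3 = -2
  T: 0 − 4 = -4
V has the best Copeland score.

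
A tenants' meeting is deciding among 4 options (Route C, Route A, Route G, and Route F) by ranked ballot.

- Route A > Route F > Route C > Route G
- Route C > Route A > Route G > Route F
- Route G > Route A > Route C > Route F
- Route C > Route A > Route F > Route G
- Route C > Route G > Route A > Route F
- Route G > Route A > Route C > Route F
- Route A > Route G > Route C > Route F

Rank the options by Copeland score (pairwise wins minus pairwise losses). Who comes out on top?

Route A

Pairwise results:
  Route C vs Route A: Route A wins 4–3.
  Route C vs Route G: Route C wins 4–3.
  Route C vs Route F: Route C wins 6–1.
  Route A vs Route G: Route A wins 4–3.
  Route A vs Route F: Route A wins 7–0.
  Route G vs Route F: Route G wins 5–2.
Copeland scores (wins − losses):
  Route C: 2 − 1 = 1
  Route A: 3 − 0 = 3
  Route G: 1 − 2 = -1
  Route F: 0 − 3 = -3
Route A has the best Copeland score.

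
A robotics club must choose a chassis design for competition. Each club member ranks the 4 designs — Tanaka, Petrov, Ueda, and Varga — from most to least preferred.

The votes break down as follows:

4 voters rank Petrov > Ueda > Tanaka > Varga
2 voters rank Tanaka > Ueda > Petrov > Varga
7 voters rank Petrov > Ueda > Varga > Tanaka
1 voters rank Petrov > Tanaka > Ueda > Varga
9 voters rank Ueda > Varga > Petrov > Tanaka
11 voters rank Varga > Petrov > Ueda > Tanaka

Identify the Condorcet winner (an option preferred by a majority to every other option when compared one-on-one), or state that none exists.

None — there is no Condorcet winner

Head-to-head results (34 voters total):
Tanaka vs Petrov: Petrov wins 32–2.
Tanaka vs Ueda: Ueda wins 31–3.
Tanaka vs Varga: Varga wins 27–7.
Petrov vs Ueda: Petrov wins 23–11.
Petrov vs Varga: Varga wins 20–14.
Ueda vs Varga: Ueda wins 23–11.
No candidate beats all others: Petrov beats Ueda beats Varga beats Petrov, a majority cycle.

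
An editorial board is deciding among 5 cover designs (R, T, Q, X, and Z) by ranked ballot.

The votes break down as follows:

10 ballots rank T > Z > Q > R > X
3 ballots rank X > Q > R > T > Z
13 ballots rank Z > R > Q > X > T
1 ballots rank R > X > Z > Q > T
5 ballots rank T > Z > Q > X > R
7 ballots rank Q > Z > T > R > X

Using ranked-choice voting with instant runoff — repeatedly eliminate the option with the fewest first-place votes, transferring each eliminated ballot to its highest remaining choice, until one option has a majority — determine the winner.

Z

Round 1: T 15, Z 13, Q 7, X 3, R 1. R has the fewest and is eliminated.
Round 2: T 15, Z 13, Q 7, X 4. X has the fewest and is eliminated.
Round 3: T 15, Z 14, Q 10. Q has the fewest and is eliminated.
Round 4: Z 21, T 18. Z has a majority.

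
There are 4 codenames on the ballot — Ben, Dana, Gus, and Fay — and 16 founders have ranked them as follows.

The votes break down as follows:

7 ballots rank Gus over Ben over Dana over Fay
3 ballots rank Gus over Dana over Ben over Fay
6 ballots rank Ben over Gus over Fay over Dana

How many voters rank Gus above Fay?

16

Ballots ranking Gus above Fay: 7+3+6 = 16.
Ballots ranking Fay above Gus: 0.
So 16 of 16 voters prefer Gus to Fay.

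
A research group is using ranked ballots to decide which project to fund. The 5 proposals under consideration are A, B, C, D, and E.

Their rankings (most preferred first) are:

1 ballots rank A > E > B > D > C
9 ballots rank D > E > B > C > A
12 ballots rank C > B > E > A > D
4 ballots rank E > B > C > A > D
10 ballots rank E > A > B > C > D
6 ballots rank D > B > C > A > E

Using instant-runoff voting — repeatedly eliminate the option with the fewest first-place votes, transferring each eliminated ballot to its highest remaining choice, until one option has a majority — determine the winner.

Round 1: D 15, E 14, C 12, A 1, B 0. B has the fewest and is eliminated.
Round 2: D 15, E 14, C 12, A 1. A has the fewest and is eliminated.
Round 3: D 15, E 15, C 12. C has the fewest and is eliminated.
Round 4: E 27, D 15. E has a majority.

E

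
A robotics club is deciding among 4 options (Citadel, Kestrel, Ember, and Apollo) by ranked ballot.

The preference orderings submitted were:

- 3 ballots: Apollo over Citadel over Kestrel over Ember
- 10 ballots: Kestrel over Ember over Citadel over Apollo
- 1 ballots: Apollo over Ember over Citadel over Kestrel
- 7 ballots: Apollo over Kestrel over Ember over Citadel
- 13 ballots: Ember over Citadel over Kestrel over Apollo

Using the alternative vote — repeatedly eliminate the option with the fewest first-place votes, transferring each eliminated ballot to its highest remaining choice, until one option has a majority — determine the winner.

Ember

Round 1: Ember 13, Apollo 11, Kestrel 10, Citadel 0. Citadel has the fewest and is eliminated.
Round 2: Ember 13, Apollo 11, Kestrel 10. Kestrel has the fewest and is eliminated.
Round 3: Ember 23, Apollo 11. Ember has a majority.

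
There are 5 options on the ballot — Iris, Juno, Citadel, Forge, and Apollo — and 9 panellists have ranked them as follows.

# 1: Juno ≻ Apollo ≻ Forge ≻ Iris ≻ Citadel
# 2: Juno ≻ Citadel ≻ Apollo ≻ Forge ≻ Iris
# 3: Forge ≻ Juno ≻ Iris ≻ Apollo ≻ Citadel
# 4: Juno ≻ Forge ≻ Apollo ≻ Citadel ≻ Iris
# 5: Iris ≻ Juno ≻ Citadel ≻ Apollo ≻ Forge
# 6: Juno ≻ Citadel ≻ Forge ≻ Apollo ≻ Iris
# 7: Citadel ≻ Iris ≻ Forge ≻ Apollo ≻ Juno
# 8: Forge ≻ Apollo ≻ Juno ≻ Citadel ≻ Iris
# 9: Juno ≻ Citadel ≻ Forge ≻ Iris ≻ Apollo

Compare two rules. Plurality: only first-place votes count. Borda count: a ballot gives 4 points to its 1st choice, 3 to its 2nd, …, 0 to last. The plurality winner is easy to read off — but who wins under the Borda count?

Juno

Plurality first-place counts: Iris 1, Juno 5, Citadel 1, Forge 2, Apollo 0 → Juno.
Borda totals: Iris 11, Juno 28, Citadel 17, Forge 20, Apollo 14 → Juno.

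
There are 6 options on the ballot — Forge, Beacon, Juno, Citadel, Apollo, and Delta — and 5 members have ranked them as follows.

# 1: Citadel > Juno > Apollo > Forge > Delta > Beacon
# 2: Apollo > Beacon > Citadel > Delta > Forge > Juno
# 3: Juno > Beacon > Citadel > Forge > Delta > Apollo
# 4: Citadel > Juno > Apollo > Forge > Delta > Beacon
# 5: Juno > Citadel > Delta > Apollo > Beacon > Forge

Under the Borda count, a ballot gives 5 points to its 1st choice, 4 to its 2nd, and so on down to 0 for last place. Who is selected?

Citadel

Borda scores:
  Forge: 2 + 1 + 2 + 2 + 0 = 7
  Beacon: 0 + 4 + 4 + 0 + 1 = 9
  Juno: 4 + 0 + 5 + 4 + 5 = 18
  Citadel: 5 + 3 + 3 + 5 + 4 = 20
  Apollo: 3 + 5 + 0 + 3 + 2 = 13
  Delta: 1 + 2 + 1 + 1 + 3 = 8
Citadel has the highest total.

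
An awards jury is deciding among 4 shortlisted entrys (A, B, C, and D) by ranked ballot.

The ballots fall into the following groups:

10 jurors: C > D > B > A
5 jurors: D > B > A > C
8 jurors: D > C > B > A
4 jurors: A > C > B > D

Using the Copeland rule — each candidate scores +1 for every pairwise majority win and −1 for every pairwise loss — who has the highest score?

Pairwise results:
  A vs B: B wins 23–4.
  A vs C: C wins 18–9.
  A vs D: D wins 23–4.
  B vs C: C wins 22–5.
  B vs D: D wins 23–4.
  C vs D: C wins 14–13.
Copeland scores (wins − losses):
  A: 0 − 3 = -3
  B: 1 − 2 = -1
  C: 3 − 0 = 3
  D: 2 − 1 = 1
C has the best Copeland score.

C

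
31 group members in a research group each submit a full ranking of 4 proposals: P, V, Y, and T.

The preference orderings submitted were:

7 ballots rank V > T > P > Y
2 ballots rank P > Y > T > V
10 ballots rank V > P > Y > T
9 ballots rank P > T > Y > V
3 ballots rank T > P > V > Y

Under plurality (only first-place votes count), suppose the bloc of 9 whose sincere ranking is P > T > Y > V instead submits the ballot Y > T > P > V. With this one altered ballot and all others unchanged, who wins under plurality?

V

First-place totals with the altered ballot: P 2, V 17, Y 9, T 3.
The winner is unchanged: still V.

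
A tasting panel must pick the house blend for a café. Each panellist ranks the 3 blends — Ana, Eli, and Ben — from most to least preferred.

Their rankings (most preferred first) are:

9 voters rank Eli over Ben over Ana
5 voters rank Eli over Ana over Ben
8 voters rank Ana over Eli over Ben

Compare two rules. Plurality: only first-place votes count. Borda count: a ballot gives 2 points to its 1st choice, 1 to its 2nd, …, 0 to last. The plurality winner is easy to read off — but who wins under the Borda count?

Plurality first-place counts: Ana 8, Eli 14, Ben 0 → Eli.
Borda totals: Ana 21, Eli 36, Ben 9 → Eli.

Eli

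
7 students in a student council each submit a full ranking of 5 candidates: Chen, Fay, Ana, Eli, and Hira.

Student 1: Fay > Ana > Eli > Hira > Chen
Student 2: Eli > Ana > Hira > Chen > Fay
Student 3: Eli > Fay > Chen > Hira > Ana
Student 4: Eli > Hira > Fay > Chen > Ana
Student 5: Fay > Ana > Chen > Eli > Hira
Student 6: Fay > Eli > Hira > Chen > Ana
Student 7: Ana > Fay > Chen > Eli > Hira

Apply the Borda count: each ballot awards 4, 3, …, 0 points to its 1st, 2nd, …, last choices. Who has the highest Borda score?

Borda scores:
  Chen: 0 + 1 + 2 + 1 + 2 + 1 + 2 = 9
  Fay: 4 + 0 + 3 + 2 + 4 + 4 + 3 = 20
  Ana: 3 + 3 + 0 + 0 + 3 + 0 + 4 = 13
  Eli: 2 + 4 + 4 + 4 + 1 + 3 + 1 = 19
  Hira: 1 + 2 + 1 + 3 + 0 + 2 + 0 = 9
Fay has the highest total.

Fay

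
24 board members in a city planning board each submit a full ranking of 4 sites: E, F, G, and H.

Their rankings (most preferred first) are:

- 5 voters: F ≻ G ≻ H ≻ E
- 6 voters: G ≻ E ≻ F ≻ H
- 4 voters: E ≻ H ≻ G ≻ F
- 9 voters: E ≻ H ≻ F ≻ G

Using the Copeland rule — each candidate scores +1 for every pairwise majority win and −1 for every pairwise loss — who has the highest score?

E

Pairwise results:
  E vs F: E wins 19–5.
  E vs G: E wins 13–11.
  E vs H: E wins 19–5.
  F vs G: F wins 14–10.
  F vs H: H wins 13–11.
  G vs H: H wins 13–11.
Copeland scores (wins − losses):
  E: 3 − 0 = 3
  F: 1 − 2 = -1
  G: 0 − 3 = -3
  H: 2 − 1 = 1
E has the best Copeland score.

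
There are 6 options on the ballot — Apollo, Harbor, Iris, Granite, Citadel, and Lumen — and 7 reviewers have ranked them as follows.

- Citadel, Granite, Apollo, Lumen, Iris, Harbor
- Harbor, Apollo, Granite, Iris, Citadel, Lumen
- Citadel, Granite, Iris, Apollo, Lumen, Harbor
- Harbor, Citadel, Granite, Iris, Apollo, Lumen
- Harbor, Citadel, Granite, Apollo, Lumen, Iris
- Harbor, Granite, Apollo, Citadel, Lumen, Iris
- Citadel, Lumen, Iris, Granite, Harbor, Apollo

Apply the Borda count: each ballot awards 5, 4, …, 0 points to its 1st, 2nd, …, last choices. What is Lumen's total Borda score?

9

Borda scores:
  Apollo: 3 + 4 + 2 + 1 + 2 + 3 + 0 = 15
  Harbor: 0 + 5 + 0 + 5 + 5 + 5 + 1 = 21
  Iris: 1 + 2 + 3 + 2 + 0 + 0 + 3 = 11
  Granite: 4 + 3 + 4 + 3 + 3 + 4 + 2 = 23
  Citadel: 5 + 1 + 5 + 4 + 4 + 2 + 5 = 26
  Lumen: 2 + 0 + 1 + 0 + 1 + 1 + 4 = 9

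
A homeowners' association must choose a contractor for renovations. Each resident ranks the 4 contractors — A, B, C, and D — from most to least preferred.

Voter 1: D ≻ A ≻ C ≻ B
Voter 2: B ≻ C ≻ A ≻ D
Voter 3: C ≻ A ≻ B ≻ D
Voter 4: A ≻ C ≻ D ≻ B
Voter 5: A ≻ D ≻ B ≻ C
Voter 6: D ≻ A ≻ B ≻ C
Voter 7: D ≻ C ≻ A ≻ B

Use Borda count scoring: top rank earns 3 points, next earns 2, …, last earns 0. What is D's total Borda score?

12

Borda scores:
  A: 2 + 1 + 2 + 3 + 3 + 2 + 1 = 14
  B: 0 + 3 + 1 + 0 + 1 + 1 + 0 = 6
  C: 1 + 2 + 3 + 2 + 0 + 0 + 2 = 10
  D: 3 + 0 + 0 + 1 + 2 + 3 + 3 = 12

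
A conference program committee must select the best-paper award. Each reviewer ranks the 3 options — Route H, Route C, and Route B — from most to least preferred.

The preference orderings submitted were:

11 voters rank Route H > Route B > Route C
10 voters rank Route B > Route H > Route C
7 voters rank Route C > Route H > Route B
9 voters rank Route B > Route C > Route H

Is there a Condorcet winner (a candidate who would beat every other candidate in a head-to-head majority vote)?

Head-to-head results (37 voters total):
Route H vs Route C: Route H wins 21–16.
Route H vs Route B: Route B wins 19–18.
Route C vs Route B: Route B wins 30–7.
Route B beats each rival — Route H (19–18), Route C (30–7) — so Route B is the Condorcet winner.

Yes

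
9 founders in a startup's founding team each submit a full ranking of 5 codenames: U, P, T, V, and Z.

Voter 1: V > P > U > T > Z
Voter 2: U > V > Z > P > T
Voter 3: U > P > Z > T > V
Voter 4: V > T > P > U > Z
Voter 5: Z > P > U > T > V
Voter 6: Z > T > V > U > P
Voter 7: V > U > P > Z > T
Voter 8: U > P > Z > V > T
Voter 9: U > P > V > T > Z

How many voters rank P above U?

Ballots ranking P above U: 3.
Ballots ranking U above P: 6.
So 3 of 9 voters prefer P to U.

3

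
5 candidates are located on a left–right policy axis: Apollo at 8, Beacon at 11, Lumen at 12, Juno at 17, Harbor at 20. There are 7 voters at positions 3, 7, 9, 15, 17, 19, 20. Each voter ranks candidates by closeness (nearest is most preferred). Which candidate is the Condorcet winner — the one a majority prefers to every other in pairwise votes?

Juno

With single-peaked preferences on a line, the Condorcet winner is the candidate closest to the median voter.
The median voter (position 15) is closest to Juno at 17.
Check: Juno vs Harbor — voters closer to Juno: 5 of 7.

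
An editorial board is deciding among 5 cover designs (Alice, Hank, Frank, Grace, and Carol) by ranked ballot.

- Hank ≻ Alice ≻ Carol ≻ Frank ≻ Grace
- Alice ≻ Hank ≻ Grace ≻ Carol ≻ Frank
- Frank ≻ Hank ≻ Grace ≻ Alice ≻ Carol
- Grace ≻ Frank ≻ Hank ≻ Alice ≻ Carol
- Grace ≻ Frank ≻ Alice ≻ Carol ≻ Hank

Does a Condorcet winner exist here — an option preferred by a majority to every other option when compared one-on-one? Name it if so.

There is no Condorcet winner

Head-to-head results (5 voters total):
Alice vs Hank: Hank wins 3–2.
Alice vs Frank: Frank wins 3–2.
Alice vs Grace: Grace wins 3–2.
Alice vs Carol: Alice wins 5–0.
Hank vs Frank: Frank wins 3–2.
Hank vs Grace: Hank wins 3–2.
Hank vs Carol: Hank wins 4–1.
Frank vs Grace: Grace wins 3–2.
Frank vs Carol: Frank wins 3–2.
Grace vs Carol: Grace wins 4–1.
No candidate beats all others: Hank beats Grace beats Frank beats Hank, a majority cycle.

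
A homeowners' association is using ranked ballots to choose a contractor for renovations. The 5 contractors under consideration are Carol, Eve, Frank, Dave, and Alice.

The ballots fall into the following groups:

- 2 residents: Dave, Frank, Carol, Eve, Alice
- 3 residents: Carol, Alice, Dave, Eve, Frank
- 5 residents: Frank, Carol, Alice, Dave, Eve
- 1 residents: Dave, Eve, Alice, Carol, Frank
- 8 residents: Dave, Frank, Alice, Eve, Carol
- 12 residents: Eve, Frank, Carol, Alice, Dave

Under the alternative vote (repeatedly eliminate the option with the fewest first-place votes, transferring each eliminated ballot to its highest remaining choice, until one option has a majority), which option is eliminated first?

Round 1: Eve 12, Dave 11, Frank 5, Carol 3, Alice 0. Alice has the fewest and is eliminated.
Round 2: Eve 12, Dave 11, Frank 5, Carol 3. Carol has the fewest and is eliminated.
Round 3: Dave 14, Eve 12, Frank 5. Frank has the fewest and is eliminated.
Round 4: Dave 19, Eve 12. Dave has a majority.

Alice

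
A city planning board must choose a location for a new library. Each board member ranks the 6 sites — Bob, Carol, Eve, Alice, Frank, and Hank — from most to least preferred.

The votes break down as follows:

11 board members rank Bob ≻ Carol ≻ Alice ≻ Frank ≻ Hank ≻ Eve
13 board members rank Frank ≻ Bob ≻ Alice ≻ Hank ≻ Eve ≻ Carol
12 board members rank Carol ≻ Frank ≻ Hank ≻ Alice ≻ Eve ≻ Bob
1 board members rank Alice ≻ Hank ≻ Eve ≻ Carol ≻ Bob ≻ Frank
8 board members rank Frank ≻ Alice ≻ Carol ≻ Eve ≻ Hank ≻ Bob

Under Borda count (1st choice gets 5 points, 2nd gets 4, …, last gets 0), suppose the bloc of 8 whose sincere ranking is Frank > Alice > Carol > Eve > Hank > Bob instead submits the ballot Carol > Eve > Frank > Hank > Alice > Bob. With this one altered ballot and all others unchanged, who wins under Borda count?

Borda totals with the altered ballot: Bob 108, Carol 146, Eve 60, Alice 109, Frank 159, Hank 93.
The winner is unchanged: still Frank.

Frank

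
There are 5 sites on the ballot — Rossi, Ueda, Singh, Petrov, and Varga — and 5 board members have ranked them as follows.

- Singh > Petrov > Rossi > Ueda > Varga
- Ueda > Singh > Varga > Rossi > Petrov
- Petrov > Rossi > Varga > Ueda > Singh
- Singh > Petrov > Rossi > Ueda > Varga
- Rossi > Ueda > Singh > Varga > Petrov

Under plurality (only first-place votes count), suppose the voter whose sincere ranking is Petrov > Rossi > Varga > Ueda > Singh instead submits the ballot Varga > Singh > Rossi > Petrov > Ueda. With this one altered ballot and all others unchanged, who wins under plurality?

Singh

First-place totals with the altered ballot: Rossi 1, Ueda 1, Singh 2, Petrov 0, Varga 1.
The winner is unchanged: still Singh.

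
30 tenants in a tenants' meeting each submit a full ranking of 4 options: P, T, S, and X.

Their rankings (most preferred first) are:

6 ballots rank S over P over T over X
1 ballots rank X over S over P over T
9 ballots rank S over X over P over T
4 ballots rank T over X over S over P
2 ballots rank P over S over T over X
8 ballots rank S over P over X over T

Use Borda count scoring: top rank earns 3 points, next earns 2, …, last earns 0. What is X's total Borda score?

Borda scores:
  P: 6·2 + 1 + 9·1 + 4·0 + 2·3 + 8·2 = 44
  T: 6·1 + 0 + 9·0 + 4·3 + 2·1 + 8·0 = 20
  S: 6·3 + 2 + 9·3 + 4·1 + 2·2 + 8·3 = 79
  X: 6·0 + 3 + 9·2 + 4·2 + 2·0 + 8·1 = 37

37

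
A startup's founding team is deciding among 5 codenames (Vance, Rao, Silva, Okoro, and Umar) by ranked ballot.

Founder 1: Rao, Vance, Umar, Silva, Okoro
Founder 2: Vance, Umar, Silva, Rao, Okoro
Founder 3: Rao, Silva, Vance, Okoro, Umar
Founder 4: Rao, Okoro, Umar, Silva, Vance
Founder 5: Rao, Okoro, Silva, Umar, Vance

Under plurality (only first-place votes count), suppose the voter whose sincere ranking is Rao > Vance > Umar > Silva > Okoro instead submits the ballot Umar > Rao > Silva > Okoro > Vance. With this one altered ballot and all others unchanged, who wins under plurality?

First-place totals with the altered ballot: Vance 1, Rao 3, Silva 0, Okoro 0, Umar 1.
The winner is unchanged: still Rao.

Rao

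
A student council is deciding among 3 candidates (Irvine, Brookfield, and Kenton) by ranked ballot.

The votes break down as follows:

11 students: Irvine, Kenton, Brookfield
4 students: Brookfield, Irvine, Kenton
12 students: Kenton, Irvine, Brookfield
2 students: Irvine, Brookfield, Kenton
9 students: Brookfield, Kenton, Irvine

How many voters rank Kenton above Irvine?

21

Ballots ranking Kenton above Irvine: 12+9 = 21.
Ballots ranking Irvine above Kenton: 11+4+2 = 17.
So 21 of 38 voters prefer Kenton to Irvine.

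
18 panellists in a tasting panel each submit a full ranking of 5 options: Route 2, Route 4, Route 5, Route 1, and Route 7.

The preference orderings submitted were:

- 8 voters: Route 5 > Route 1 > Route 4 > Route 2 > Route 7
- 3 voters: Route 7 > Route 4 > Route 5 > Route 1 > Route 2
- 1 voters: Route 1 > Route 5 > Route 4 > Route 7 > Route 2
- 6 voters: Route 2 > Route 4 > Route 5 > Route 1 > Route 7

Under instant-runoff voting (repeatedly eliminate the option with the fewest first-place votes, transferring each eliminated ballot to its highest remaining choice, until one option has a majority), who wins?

Round 1: Route 5 8, Route 2 6, Route 7 3, Route 1 1, Route 4 0. Route 4 has the fewest and is eliminated.
Round 2: Route 5 8, Route 2 6, Route 7 3, Route 1 1. Route 1 has the fewest and is eliminated.
Round 3: Route 5 9, Route 2 6, Route 7 3. Route 7 has the fewest and is eliminated.
Round 4: Route 5 12, Route 2 6. Route 5 has a majority.

Route 5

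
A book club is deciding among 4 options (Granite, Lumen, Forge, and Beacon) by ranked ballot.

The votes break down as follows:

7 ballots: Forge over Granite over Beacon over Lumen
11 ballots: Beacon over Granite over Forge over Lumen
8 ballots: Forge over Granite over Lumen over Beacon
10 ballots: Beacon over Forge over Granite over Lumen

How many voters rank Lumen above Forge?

0

Ballots ranking Lumen above Forge: 0.
Ballots ranking Forge above Lumen: 7+11+8+10 = 36.
So 0 of 36 voters prefer Lumen to Forge.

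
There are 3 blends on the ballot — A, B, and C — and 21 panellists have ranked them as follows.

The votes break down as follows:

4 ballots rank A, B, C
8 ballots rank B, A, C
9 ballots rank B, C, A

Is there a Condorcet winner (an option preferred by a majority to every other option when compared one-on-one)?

Head-to-head results (21 voters total):
A vs B: B wins 17–4.
A vs C: A wins 12–9.
B vs C: B wins 21–0.
B beats each rival — A (17–4), C (21–0) — so B is the Condorcet winner.

Yes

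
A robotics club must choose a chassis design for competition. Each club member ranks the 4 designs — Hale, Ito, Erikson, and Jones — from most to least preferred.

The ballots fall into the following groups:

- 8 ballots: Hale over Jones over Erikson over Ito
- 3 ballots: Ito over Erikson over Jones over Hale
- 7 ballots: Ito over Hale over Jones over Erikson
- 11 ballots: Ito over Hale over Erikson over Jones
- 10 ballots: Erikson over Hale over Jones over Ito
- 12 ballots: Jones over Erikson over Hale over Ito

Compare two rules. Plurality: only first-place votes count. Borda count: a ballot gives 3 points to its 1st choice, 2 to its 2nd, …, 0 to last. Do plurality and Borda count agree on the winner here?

No

Plurality first-place counts: Hale 8, Ito 21, Erikson 10, Jones 12 → Ito.
Borda totals: Hale 92, Ito 63, Erikson 79, Jones 72 → Hale.
The two rules disagree: plurality picks Ito, Borda picks Hale.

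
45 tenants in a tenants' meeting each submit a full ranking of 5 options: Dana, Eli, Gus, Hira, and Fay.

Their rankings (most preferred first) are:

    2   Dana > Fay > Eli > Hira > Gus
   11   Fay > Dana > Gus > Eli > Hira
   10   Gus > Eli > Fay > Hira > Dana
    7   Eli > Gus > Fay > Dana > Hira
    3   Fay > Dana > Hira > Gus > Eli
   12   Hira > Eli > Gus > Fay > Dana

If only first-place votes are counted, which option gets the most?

First-place vote totals:
  Dana: 2
  Eli: 7
  Gus: 10
  Hira: 12
  Fay: 14
Fay has the most first-place votes.

Fay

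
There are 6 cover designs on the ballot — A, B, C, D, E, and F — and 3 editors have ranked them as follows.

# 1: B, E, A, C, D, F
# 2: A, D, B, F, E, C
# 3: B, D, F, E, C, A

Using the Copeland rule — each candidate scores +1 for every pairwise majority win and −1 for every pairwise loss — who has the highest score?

B

Pairwise results:
  A vs B: B wins 2–1.
  A vs C: A wins 2–1.
  A vs D: A wins 2–1.
  A vs E: E wins 2–1.
  A vs F: A wins 2–1.
  B vs C: B wins 3–0.
  B vs D: B wins 2–1.
  B vs E: B wins 3–0.
  B vs F: B wins 3–0.
  C vs D: D wins 2–1.
  C vs E: E wins 3–0.
  C vs F: F wins 2–1.
  D vs E: D wins 2–1.
  D vs F: D wins 3–0.
  E vs F: F wins 2–1.
Copeland scores (wins − losses):
  A: 3 − 2 = 1
  B: 5 − 0 = 5
  C: 0 − 5 = -5
  D: 3 − 2 = 1
  E: 2 − 3 = -1
  F: 2 − 3 = -1
B has the best Copeland score.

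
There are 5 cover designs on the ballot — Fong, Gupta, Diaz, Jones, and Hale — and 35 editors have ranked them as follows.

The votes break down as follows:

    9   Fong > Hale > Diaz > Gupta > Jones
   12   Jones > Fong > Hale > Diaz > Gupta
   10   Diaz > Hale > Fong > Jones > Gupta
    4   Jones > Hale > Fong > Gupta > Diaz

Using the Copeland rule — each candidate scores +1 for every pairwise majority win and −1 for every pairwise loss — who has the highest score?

Pairwise results:
  Fong vs Gupta: Fong wins 35–0.
  Fong vs Diaz: Fong wins 25–10.
  Fong vs Jones: Fong wins 19–16.
  Fong vs Hale: Fong wins 21–14.
  Gupta vs Diaz: Diaz wins 31–4.
  Gupta vs Jones: Jones wins 26–9.
  Gupta vs Hale: Hale wins 35–0.
  Diaz vs Jones: Diaz wins 19–16.
  Diaz vs Hale: Hale wins 25–10.
  Jones vs Hale: Hale wins 19–16.
Copeland scores (wins − losses):
  Fong: 4 − 0 = 4
  Gupta: 0 − 4 = -4
  Diaz: 2 − 2 = 0
  Jones: 1 − 3 = -2
  Hale: 3 − 1 = 2
Fong has the best Copeland score.

Fong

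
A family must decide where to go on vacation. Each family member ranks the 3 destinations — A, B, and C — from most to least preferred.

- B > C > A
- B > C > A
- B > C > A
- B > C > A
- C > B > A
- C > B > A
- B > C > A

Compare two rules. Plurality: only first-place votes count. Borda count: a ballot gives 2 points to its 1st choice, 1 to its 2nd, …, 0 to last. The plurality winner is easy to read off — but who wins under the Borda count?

B

Plurality first-place counts: A 0, B 5, C 2 → B.
Borda totals: A 0, B 12, C 9 → B.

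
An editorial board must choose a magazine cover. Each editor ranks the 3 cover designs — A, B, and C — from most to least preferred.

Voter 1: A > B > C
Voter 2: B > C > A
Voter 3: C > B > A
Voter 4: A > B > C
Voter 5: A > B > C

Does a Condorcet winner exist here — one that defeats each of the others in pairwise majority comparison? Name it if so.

Head-to-head results (5 voters total):
A vs B: A wins 3–2.
A vs C: A wins 3–2.
B vs C: B wins 4–1.
A beats each rival — B (3–2), C (3–2) — so A is the Condorcet winner.

A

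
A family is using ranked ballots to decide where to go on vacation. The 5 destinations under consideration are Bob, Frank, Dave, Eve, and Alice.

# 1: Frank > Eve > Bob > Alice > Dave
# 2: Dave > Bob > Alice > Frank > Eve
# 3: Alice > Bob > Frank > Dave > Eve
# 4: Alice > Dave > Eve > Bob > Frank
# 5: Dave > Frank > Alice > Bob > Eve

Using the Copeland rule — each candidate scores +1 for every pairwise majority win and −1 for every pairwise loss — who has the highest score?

Alice

Pairwise results:
  Bob vs Frank: Bob wins 3–2.
  Bob vs Dave: Dave wins 3–2.
  Bob vs Eve: Bob wins 3–2.
  Bob vs Alice: Alice wins 3–2.
  Frank vs Dave: Dave wins 3–2.
  Frank vs Eve: Frank wins 4–1.
  Frank vs Alice: Alice wins 3–2.
  Dave vs Eve: Dave wins 4–1.
  Dave vs Alice: Alice wins 3–2.
  Eve vs Alice: Alice wins 4–1.
Copeland scores (wins − losses):
  Bob: 2 − 2 = 0
  Frank: 1 − 3 = -2
  Dave: 3 − 1 = 2
  Eve: 0 − 4 = -4
  Alice: 4 − 0 = 4
Alice has the best Copeland score.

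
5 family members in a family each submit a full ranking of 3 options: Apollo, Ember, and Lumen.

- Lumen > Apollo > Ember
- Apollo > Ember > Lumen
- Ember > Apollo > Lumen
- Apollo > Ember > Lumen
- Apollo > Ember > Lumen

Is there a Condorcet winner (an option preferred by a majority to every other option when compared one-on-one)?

Head-to-head results (5 voters total):
Apollo vs Ember: Apollo wins 4–1.
Apollo vs Lumen: Apollo wins 4–1.
Ember vs Lumen: Ember wins 4–1.
Apollo beats each rival — Ember (4–1), Lumen (4–1) — so Apollo is the Condorcet winner.

Yes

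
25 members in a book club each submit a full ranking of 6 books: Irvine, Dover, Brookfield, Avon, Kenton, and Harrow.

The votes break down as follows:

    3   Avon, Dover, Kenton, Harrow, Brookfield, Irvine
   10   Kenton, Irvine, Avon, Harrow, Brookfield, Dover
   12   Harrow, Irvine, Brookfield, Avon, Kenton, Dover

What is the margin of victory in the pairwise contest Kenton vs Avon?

5

Ballots ranking Kenton above Avon: 10.
Ballots ranking Avon above Kenton: 3+12 = 15.
Avon wins 15–10, a margin of 5.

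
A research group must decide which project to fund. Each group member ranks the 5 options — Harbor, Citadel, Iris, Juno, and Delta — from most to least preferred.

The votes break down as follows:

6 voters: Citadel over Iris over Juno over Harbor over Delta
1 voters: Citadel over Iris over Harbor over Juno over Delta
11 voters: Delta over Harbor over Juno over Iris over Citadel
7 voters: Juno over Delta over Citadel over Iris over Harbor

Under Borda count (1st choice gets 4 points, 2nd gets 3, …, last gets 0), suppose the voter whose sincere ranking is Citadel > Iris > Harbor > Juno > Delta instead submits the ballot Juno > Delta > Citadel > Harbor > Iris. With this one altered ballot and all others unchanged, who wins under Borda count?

Borda totals with the altered ballot: Harbor 40, Citadel 40, Iris 36, Juno 66, Delta 68.
The winner is unchanged: still Delta.

Delta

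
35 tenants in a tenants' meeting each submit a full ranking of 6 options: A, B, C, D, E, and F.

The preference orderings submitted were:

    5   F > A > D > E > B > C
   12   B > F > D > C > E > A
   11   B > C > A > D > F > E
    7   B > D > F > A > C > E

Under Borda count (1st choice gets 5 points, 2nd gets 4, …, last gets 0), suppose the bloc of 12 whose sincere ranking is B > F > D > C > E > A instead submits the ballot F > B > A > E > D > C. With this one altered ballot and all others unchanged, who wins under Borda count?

B

Borda totals with the altered ballot: A 103, B 143, C 51, D 77, E 34, F 117.
The winner is unchanged: still B.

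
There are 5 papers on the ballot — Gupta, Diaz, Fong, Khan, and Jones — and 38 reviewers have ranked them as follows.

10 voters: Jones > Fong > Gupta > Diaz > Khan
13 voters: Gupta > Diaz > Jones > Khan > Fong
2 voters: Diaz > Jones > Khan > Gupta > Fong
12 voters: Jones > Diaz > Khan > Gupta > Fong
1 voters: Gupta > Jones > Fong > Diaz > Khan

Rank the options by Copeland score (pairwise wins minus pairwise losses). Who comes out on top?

Jones

Pairwise results:
  Gupta vs Diaz: Gupta wins 24–14.
  Gupta vs Fong: Gupta wins 28–10.
  Gupta vs Khan: Gupta wins 24–14.
  Gupta vs Jones: Jones wins 24–14.
  Diaz vs Fong: Diaz wins 27–11.
  Diaz vs Khan: Diaz wins 38–0.
  Diaz vs Jones: Jones wins 23–15.
  Fong vs Khan: Khan wins 27–11.
  Fong vs Jones: Jones wins 38–0.
  Khan vs Jones: Jones wins 38–0.
Copeland scores (wins − losses):
  Gupta: 3 − 1 = 2
  Diaz: 2 − 2 = 0
  Fong: 0 − 4 = -4
  Khan: 1 − 3 = -2
  Jones: 4 − 0 = 4
Jones has the best Copeland score.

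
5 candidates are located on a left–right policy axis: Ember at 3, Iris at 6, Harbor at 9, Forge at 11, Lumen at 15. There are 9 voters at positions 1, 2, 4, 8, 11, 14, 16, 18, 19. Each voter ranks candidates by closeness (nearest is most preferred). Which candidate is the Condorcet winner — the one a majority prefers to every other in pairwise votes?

Forge

With single-peaked preferences on a line, the Condorcet winner is the candidate closest to the median voter.
The median voter (position 11) is closest to Forge at 11.
Check: Forge vs Ember — voters closer to Forge: 6 of 9.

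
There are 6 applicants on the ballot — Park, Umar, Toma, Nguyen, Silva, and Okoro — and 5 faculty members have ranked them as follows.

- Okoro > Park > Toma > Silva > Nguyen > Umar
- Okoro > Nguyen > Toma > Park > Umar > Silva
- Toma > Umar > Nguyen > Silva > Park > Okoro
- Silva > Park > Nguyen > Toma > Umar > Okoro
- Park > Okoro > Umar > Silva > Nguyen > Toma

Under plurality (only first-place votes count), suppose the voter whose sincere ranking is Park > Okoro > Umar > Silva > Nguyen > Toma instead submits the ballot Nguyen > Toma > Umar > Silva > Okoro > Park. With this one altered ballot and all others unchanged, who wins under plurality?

Okoro

First-place totals with the altered ballot: Park 0, Umar 0, Toma 1, Nguyen 1, Silva 1, Okoro 2.
The winner is unchanged: still Okoro.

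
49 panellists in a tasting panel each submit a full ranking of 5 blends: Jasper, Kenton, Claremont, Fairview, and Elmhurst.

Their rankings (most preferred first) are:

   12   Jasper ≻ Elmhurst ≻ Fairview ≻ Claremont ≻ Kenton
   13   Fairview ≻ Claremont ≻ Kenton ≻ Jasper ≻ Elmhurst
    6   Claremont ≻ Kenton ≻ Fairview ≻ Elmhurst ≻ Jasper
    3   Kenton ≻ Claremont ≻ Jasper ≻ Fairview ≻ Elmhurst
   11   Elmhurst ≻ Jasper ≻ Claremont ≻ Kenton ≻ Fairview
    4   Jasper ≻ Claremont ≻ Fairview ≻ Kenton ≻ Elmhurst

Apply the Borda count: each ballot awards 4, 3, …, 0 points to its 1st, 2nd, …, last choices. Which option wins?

Claremont

Borda scores:
  Jasper: 12·4 + 13·1 + 6·0 + 3·2 + 11·3 + 4·4 = 116
  Kenton: 12·0 + 13·2 + 6·3 + 3·4 + 11·1 + 4·1 = 71
  Claremont: 12·1 + 13·3 + 6·4 + 3·3 + 11·2 + 4·3 = 118
  Fairview: 12·2 + 13·4 + 6·2 + 3·1 + 11·0 + 4·2 = 99
  Elmhurst: 12·3 + 13·0 + 6·1 + 3·0 + 11·4 + 4·0 = 86
Claremont has the highest total.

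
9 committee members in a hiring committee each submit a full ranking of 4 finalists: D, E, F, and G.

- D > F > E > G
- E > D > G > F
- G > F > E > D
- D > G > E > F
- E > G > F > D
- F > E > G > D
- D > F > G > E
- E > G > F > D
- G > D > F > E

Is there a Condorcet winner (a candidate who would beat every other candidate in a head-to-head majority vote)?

Head-to-head results (9 voters total):
D vs E: E wins 5–4.
D vs F: D wins 5–4.
D vs G: G wins 5–4.
E vs F: F wins 5–4.
E vs G: E wins 5–4.
F vs G: G wins 6–3.
No candidate beats all others: D beats F beats E beats D, a majority cycle.

No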